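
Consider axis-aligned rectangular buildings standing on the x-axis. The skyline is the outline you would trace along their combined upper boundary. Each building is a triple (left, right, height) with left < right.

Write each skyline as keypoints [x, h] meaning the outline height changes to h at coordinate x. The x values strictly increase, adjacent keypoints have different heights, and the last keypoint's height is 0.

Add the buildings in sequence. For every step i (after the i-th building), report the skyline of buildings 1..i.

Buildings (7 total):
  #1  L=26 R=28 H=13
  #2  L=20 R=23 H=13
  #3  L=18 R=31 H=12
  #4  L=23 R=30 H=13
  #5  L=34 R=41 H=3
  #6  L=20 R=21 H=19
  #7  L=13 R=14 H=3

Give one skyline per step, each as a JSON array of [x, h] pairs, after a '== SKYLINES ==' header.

== SKYLINES ==
[[26,13],[28,0]]
[[20,13],[23,0],[26,13],[28,0]]
[[18,12],[20,13],[23,12],[26,13],[28,12],[31,0]]
[[18,12],[20,13],[30,12],[31,0]]
[[18,12],[20,13],[30,12],[31,0],[34,3],[41,0]]
[[18,12],[20,19],[21,13],[30,12],[31,0],[34,3],[41,0]]
[[13,3],[14,0],[18,12],[20,19],[21,13],[30,12],[31,0],[34,3],[41,0]]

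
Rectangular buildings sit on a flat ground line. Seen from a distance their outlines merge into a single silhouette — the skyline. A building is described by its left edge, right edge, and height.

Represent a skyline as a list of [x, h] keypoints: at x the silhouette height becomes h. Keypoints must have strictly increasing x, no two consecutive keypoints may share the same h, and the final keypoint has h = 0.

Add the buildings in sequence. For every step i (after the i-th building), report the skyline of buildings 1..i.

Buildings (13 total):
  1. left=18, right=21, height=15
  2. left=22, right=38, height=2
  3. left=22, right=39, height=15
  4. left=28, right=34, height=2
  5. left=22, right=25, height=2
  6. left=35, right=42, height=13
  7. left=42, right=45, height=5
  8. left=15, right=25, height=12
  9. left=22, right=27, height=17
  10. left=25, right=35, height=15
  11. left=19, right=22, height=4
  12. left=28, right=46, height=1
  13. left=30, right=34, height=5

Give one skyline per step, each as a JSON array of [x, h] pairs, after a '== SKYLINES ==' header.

== SKYLINES ==
[[18,15],[21,0]]
[[18,15],[21,0],[22,2],[38,0]]
[[18,15],[21,0],[22,15],[39,0]]
[[18,15],[21,0],[22,15],[39,0]]
[[18,15],[21,0],[22,15],[39,0]]
[[18,15],[21,0],[22,15],[39,13],[42,0]]
[[18,15],[21,0],[22,15],[39,13],[42,5],[45,0]]
[[15,12],[18,15],[21,12],[22,15],[39,13],[42,5],[45,0]]
[[15,12],[18,15],[21,12],[22,17],[27,15],[39,13],[42,5],[45,0]]
[[15,12],[18,15],[21,12],[22,17],[27,15],[39,13],[42,5],[45,0]]
[[15,12],[18,15],[21,12],[22,17],[27,15],[39,13],[42,5],[45,0]]
[[15,12],[18,15],[21,12],[22,17],[27,15],[39,13],[42,5],[45,1],[46,0]]
[[15,12],[18,15],[21,12],[22,17],[27,15],[39,13],[42,5],[45,1],[46,0]]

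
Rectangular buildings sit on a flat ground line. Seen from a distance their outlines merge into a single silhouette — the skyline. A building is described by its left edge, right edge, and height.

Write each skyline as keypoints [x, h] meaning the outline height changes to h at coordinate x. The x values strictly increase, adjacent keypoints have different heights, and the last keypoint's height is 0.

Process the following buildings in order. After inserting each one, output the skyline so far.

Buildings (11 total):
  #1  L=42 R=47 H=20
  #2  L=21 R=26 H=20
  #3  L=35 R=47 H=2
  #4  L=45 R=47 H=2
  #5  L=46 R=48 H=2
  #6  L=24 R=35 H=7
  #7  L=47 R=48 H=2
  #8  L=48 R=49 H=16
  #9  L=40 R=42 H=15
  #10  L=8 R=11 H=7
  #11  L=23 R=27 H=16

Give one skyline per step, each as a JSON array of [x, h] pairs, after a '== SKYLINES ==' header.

== SKYLINES ==
[[42,20],[47,0]]
[[21,20],[26,0],[42,20],[47,0]]
[[21,20],[26,0],[35,2],[42,20],[47,0]]
[[21,20],[26,0],[35,2],[42,20],[47,0]]
[[21,20],[26,0],[35,2],[42,20],[47,2],[48,0]]
[[21,20],[26,7],[35,2],[42,20],[47,2],[48,0]]
[[21,20],[26,7],[35,2],[42,20],[47,2],[48,0]]
[[21,20],[26,7],[35,2],[42,20],[47,2],[48,16],[49,0]]
[[21,20],[26,7],[35,2],[40,15],[42,20],[47,2],[48,16],[49,0]]
[[8,7],[11,0],[21,20],[26,7],[35,2],[40,15],[42,20],[47,2],[48,16],[49,0]]
[[8,7],[11,0],[21,20],[26,16],[27,7],[35,2],[40,15],[42,20],[47,2],[48,16],[49,0]]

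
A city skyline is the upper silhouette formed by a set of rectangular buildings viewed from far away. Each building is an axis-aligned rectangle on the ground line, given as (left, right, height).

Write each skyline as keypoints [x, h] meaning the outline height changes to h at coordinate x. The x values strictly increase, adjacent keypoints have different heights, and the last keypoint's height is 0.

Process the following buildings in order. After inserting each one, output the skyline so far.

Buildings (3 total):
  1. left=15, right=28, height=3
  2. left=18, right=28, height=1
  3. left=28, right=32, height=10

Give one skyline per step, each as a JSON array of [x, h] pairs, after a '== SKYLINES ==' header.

== SKYLINES ==
[[15,3],[28,0]]
[[15,3],[28,0]]
[[15,3],[28,10],[32,0]]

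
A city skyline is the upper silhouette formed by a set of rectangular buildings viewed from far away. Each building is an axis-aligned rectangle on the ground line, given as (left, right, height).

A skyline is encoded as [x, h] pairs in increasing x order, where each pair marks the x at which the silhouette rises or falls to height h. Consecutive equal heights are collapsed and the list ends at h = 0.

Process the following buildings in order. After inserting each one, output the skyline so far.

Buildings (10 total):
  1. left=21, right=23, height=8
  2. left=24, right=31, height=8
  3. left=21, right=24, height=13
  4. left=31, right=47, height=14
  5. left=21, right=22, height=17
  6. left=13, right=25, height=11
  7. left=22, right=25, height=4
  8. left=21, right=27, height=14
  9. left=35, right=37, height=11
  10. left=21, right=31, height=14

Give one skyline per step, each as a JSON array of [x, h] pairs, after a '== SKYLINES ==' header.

== SKYLINES ==
[[21,8],[23,0]]
[[21,8],[23,0],[24,8],[31,0]]
[[21,13],[24,8],[31,0]]
[[21,13],[24,8],[31,14],[47,0]]
[[21,17],[22,13],[24,8],[31,14],[47,0]]
[[13,11],[21,17],[22,13],[24,11],[25,8],[31,14],[47,0]]
[[13,11],[21,17],[22,13],[24,11],[25,8],[31,14],[47,0]]
[[13,11],[21,17],[22,14],[27,8],[31,14],[47,0]]
[[13,11],[21,17],[22,14],[27,8],[31,14],[47,0]]
[[13,11],[21,17],[22,14],[47,0]]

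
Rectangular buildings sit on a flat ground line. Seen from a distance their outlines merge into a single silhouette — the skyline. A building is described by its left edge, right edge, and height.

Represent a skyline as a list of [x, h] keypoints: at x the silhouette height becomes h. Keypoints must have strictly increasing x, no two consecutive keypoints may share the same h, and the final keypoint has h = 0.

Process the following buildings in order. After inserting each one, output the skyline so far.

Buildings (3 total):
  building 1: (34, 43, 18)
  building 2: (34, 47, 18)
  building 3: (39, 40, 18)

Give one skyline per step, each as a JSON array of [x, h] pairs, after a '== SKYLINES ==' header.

== SKYLINES ==
[[34,18],[43,0]]
[[34,18],[47,0]]
[[34,18],[47,0]]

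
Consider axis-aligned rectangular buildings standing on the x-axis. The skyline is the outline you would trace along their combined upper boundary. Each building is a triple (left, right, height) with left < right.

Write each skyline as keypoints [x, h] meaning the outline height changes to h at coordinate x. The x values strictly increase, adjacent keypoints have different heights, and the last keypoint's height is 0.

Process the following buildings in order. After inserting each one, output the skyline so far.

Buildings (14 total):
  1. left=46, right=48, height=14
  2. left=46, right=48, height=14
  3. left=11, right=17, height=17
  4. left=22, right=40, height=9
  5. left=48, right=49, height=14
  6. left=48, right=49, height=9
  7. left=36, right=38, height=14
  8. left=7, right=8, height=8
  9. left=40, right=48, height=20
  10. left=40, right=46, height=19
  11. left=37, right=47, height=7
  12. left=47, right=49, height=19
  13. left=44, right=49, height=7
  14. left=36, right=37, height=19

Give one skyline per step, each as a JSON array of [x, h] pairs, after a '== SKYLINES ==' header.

== SKYLINES ==
[[46,14],[48,0]]
[[46,14],[48,0]]
[[11,17],[17,0],[46,14],[48,0]]
[[11,17],[17,0],[22,9],[40,0],[46,14],[48,0]]
[[11,17],[17,0],[22,9],[40,0],[46,14],[49,0]]
[[11,17],[17,0],[22,9],[40,0],[46,14],[49,0]]
[[11,17],[17,0],[22,9],[36,14],[38,9],[40,0],[46,14],[49,0]]
[[7,8],[8,0],[11,17],[17,0],[22,9],[36,14],[38,9],[40,0],[46,14],[49,0]]
[[7,8],[8,0],[11,17],[17,0],[22,9],[36,14],[38,9],[40,20],[48,14],[49,0]]
[[7,8],[8,0],[11,17],[17,0],[22,9],[36,14],[38,9],[40,20],[48,14],[49,0]]
[[7,8],[8,0],[11,17],[17,0],[22,9],[36,14],[38,9],[40,20],[48,14],[49,0]]
[[7,8],[8,0],[11,17],[17,0],[22,9],[36,14],[38,9],[40,20],[48,19],[49,0]]
[[7,8],[8,0],[11,17],[17,0],[22,9],[36,14],[38,9],[40,20],[48,19],[49,0]]
[[7,8],[8,0],[11,17],[17,0],[22,9],[36,19],[37,14],[38,9],[40,20],[48,19],[49,0]]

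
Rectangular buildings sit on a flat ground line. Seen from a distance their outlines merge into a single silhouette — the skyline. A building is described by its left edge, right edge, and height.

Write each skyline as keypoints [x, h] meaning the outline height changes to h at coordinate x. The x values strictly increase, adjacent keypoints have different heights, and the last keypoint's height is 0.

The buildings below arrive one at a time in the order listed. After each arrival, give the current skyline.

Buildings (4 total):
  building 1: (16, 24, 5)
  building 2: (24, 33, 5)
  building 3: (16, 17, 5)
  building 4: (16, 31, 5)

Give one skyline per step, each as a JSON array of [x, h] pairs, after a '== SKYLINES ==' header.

== SKYLINES ==
[[16,5],[24,0]]
[[16,5],[33,0]]
[[16,5],[33,0]]
[[16,5],[33,0]]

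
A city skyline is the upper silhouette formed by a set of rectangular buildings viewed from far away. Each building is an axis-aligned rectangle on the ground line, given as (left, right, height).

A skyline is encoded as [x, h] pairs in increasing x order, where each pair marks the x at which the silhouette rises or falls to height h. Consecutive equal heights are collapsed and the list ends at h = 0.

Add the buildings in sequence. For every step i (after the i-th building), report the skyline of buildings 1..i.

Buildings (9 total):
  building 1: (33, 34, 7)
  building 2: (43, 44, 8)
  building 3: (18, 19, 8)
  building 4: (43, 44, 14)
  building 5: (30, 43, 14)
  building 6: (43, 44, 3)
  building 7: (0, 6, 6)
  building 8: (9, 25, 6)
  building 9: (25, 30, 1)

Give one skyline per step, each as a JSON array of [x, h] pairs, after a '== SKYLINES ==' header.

== SKYLINES ==
[[33,7],[34,0]]
[[33,7],[34,0],[43,8],[44,0]]
[[18,8],[19,0],[33,7],[34,0],[43,8],[44,0]]
[[18,8],[19,0],[33,7],[34,0],[43,14],[44,0]]
[[18,8],[19,0],[30,14],[44,0]]
[[18,8],[19,0],[30,14],[44,0]]
[[0,6],[6,0],[18,8],[19,0],[30,14],[44,0]]
[[0,6],[6,0],[9,6],[18,8],[19,6],[25,0],[30,14],[44,0]]
[[0,6],[6,0],[9,6],[18,8],[19,6],[25,1],[30,14],[44,0]]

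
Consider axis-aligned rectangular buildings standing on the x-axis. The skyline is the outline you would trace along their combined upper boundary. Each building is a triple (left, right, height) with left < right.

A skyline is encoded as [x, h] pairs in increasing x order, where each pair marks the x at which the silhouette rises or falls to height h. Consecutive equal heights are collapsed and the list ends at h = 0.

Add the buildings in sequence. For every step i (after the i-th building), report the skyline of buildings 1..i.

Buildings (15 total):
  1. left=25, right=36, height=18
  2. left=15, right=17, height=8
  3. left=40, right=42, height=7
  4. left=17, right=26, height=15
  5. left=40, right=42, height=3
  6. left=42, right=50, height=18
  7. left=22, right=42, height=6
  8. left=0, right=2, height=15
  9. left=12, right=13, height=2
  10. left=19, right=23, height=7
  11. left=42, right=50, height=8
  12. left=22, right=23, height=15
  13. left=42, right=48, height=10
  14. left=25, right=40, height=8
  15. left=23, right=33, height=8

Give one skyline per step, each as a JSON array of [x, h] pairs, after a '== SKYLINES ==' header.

== SKYLINES ==
[[25,18],[36,0]]
[[15,8],[17,0],[25,18],[36,0]]
[[15,8],[17,0],[25,18],[36,0],[40,7],[42,0]]
[[15,8],[17,15],[25,18],[36,0],[40,7],[42,0]]
[[15,8],[17,15],[25,18],[36,0],[40,7],[42,0]]
[[15,8],[17,15],[25,18],[36,0],[40,7],[42,18],[50,0]]
[[15,8],[17,15],[25,18],[36,6],[40,7],[42,18],[50,0]]
[[0,15],[2,0],[15,8],[17,15],[25,18],[36,6],[40,7],[42,18],[50,0]]
[[0,15],[2,0],[12,2],[13,0],[15,8],[17,15],[25,18],[36,6],[40,7],[42,18],[50,0]]
[[0,15],[2,0],[12,2],[13,0],[15,8],[17,15],[25,18],[36,6],[40,7],[42,18],[50,0]]
[[0,15],[2,0],[12,2],[13,0],[15,8],[17,15],[25,18],[36,6],[40,7],[42,18],[50,0]]
[[0,15],[2,0],[12,2],[13,0],[15,8],[17,15],[25,18],[36,6],[40,7],[42,18],[50,0]]
[[0,15],[2,0],[12,2],[13,0],[15,8],[17,15],[25,18],[36,6],[40,7],[42,18],[50,0]]
[[0,15],[2,0],[12,2],[13,0],[15,8],[17,15],[25,18],[36,8],[40,7],[42,18],[50,0]]
[[0,15],[2,0],[12,2],[13,0],[15,8],[17,15],[25,18],[36,8],[40,7],[42,18],[50,0]]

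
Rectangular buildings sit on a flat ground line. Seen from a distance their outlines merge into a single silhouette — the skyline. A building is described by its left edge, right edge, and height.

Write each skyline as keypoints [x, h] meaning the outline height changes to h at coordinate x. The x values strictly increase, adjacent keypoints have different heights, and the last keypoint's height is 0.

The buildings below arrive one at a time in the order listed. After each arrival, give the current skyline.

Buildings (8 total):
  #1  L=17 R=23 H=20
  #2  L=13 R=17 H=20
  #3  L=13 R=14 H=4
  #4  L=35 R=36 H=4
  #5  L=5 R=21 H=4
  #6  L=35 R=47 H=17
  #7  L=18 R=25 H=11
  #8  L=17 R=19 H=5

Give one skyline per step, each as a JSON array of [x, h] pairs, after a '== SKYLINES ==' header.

== SKYLINES ==
[[17,20],[23,0]]
[[13,20],[23,0]]
[[13,20],[23,0]]
[[13,20],[23,0],[35,4],[36,0]]
[[5,4],[13,20],[23,0],[35,4],[36,0]]
[[5,4],[13,20],[23,0],[35,17],[47,0]]
[[5,4],[13,20],[23,11],[25,0],[35,17],[47,0]]
[[5,4],[13,20],[23,11],[25,0],[35,17],[47,0]]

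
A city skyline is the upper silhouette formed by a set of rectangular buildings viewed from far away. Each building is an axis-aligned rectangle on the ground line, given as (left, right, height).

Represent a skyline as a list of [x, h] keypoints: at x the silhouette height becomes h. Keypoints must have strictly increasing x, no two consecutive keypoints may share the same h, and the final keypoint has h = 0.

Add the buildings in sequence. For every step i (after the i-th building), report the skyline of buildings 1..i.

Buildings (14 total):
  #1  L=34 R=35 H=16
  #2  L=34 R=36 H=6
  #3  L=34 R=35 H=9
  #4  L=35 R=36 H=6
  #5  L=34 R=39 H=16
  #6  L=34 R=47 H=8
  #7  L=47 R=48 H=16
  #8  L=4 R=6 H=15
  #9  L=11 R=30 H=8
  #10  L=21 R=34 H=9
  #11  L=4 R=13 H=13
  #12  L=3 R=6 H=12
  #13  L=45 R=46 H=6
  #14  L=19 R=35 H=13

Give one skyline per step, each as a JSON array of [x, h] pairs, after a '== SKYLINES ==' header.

== SKYLINES ==
[[34,16],[35,0]]
[[34,16],[35,6],[36,0]]
[[34,16],[35,6],[36,0]]
[[34,16],[35,6],[36,0]]
[[34,16],[39,0]]
[[34,16],[39,8],[47,0]]
[[34,16],[39,8],[47,16],[48,0]]
[[4,15],[6,0],[34,16],[39,8],[47,16],[48,0]]
[[4,15],[6,0],[11,8],[30,0],[34,16],[39,8],[47,16],[48,0]]
[[4,15],[6,0],[11,8],[21,9],[34,16],[39,8],[47,16],[48,0]]
[[4,15],[6,13],[13,8],[21,9],[34,16],[39,8],[47,16],[48,0]]
[[3,12],[4,15],[6,13],[13,8],[21,9],[34,16],[39,8],[47,16],[48,0]]
[[3,12],[4,15],[6,13],[13,8],[21,9],[34,16],[39,8],[47,16],[48,0]]
[[3,12],[4,15],[6,13],[13,8],[19,13],[34,16],[39,8],[47,16],[48,0]]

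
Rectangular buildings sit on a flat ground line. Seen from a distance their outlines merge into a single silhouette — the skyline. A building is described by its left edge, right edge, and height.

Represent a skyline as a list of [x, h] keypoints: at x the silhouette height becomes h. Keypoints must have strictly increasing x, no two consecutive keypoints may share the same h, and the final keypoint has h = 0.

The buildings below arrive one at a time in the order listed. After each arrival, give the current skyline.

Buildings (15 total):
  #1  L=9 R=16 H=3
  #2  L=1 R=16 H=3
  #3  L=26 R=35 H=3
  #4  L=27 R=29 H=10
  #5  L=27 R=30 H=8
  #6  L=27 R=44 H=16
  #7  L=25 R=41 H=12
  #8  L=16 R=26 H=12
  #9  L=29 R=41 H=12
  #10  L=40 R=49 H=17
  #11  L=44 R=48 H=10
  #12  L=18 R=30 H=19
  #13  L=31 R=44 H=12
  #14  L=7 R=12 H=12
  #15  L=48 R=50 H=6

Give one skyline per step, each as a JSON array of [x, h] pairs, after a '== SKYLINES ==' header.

== SKYLINES ==
[[9,3],[16,0]]
[[1,3],[16,0]]
[[1,3],[16,0],[26,3],[35,0]]
[[1,3],[16,0],[26,3],[27,10],[29,3],[35,0]]
[[1,3],[16,0],[26,3],[27,10],[29,8],[30,3],[35,0]]
[[1,3],[16,0],[26,3],[27,16],[44,0]]
[[1,3],[16,0],[25,12],[27,16],[44,0]]
[[1,3],[16,12],[27,16],[44,0]]
[[1,3],[16,12],[27,16],[44,0]]
[[1,3],[16,12],[27,16],[40,17],[49,0]]
[[1,3],[16,12],[27,16],[40,17],[49,0]]
[[1,3],[16,12],[18,19],[30,16],[40,17],[49,0]]
[[1,3],[16,12],[18,19],[30,16],[40,17],[49,0]]
[[1,3],[7,12],[12,3],[16,12],[18,19],[30,16],[40,17],[49,0]]
[[1,3],[7,12],[12,3],[16,12],[18,19],[30,16],[40,17],[49,6],[50,0]]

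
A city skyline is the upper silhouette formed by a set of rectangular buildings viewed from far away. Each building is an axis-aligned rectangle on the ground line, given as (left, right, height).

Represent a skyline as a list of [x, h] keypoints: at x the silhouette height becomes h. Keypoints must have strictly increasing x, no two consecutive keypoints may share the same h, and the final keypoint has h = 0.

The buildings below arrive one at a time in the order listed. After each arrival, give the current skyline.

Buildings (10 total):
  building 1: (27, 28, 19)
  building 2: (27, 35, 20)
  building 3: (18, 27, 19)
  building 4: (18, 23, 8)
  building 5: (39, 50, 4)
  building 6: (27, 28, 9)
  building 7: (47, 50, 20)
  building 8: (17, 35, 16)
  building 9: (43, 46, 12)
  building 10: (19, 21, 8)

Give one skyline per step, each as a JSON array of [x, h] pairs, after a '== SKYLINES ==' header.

== SKYLINES ==
[[27,19],[28,0]]
[[27,20],[35,0]]
[[18,19],[27,20],[35,0]]
[[18,19],[27,20],[35,0]]
[[18,19],[27,20],[35,0],[39,4],[50,0]]
[[18,19],[27,20],[35,0],[39,4],[50,0]]
[[18,19],[27,20],[35,0],[39,4],[47,20],[50,0]]
[[17,16],[18,19],[27,20],[35,0],[39,4],[47,20],[50,0]]
[[17,16],[18,19],[27,20],[35,0],[39,4],[43,12],[46,4],[47,20],[50,0]]
[[17,16],[18,19],[27,20],[35,0],[39,4],[43,12],[46,4],[47,20],[50,0]]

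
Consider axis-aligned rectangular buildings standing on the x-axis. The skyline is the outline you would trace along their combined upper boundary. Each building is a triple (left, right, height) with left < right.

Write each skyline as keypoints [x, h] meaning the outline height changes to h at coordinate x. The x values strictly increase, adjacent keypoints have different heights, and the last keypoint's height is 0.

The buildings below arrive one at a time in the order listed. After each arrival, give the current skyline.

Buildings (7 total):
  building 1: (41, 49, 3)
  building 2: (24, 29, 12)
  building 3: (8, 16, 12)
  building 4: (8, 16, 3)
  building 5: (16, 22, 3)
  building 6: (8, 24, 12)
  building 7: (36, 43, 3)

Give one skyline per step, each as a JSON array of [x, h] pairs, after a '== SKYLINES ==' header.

== SKYLINES ==
[[41,3],[49,0]]
[[24,12],[29,0],[41,3],[49,0]]
[[8,12],[16,0],[24,12],[29,0],[41,3],[49,0]]
[[8,12],[16,0],[24,12],[29,0],[41,3],[49,0]]
[[8,12],[16,3],[22,0],[24,12],[29,0],[41,3],[49,0]]
[[8,12],[29,0],[41,3],[49,0]]
[[8,12],[29,0],[36,3],[49,0]]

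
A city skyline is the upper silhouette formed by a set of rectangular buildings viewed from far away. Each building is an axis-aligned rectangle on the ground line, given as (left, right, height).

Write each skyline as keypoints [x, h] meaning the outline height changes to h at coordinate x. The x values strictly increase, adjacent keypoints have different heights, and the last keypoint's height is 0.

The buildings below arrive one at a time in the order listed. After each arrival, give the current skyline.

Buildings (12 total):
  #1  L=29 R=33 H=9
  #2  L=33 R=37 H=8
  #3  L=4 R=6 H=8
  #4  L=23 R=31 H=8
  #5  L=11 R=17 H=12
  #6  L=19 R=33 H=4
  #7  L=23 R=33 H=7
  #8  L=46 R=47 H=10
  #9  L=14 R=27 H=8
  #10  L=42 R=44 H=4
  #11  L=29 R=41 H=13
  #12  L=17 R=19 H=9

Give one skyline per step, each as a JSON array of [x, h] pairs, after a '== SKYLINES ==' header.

== SKYLINES ==
[[29,9],[33,0]]
[[29,9],[33,8],[37,0]]
[[4,8],[6,0],[29,9],[33,8],[37,0]]
[[4,8],[6,0],[23,8],[29,9],[33,8],[37,0]]
[[4,8],[6,0],[11,12],[17,0],[23,8],[29,9],[33,8],[37,0]]
[[4,8],[6,0],[11,12],[17,0],[19,4],[23,8],[29,9],[33,8],[37,0]]
[[4,8],[6,0],[11,12],[17,0],[19,4],[23,8],[29,9],[33,8],[37,0]]
[[4,8],[6,0],[11,12],[17,0],[19,4],[23,8],[29,9],[33,8],[37,0],[46,10],[47,0]]
[[4,8],[6,0],[11,12],[17,8],[29,9],[33,8],[37,0],[46,10],[47,0]]
[[4,8],[6,0],[11,12],[17,8],[29,9],[33,8],[37,0],[42,4],[44,0],[46,10],[47,0]]
[[4,8],[6,0],[11,12],[17,8],[29,13],[41,0],[42,4],[44,0],[46,10],[47,0]]
[[4,8],[6,0],[11,12],[17,9],[19,8],[29,13],[41,0],[42,4],[44,0],[46,10],[47,0]]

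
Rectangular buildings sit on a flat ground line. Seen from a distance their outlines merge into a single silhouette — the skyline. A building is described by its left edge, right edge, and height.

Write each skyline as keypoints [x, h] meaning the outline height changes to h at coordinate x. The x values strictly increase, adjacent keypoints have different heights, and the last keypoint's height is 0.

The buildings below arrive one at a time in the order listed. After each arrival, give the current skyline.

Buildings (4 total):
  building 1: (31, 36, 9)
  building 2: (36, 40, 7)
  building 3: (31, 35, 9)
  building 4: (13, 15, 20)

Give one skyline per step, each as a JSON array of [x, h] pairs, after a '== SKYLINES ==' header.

== SKYLINES ==
[[31,9],[36,0]]
[[31,9],[36,7],[40,0]]
[[31,9],[36,7],[40,0]]
[[13,20],[15,0],[31,9],[36,7],[40,0]]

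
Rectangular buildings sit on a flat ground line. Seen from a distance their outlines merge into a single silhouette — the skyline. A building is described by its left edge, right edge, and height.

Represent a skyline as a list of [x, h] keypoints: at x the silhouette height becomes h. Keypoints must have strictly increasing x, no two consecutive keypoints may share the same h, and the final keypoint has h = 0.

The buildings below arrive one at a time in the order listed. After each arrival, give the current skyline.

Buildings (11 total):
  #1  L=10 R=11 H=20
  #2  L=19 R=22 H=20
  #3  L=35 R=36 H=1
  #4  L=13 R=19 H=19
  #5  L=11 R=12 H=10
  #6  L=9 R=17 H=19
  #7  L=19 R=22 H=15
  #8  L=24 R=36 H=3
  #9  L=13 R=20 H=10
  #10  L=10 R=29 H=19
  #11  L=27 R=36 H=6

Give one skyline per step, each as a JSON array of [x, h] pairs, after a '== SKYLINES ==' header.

== SKYLINES ==
[[10,20],[11,0]]
[[10,20],[11,0],[19,20],[22,0]]
[[10,20],[11,0],[19,20],[22,0],[35,1],[36,0]]
[[10,20],[11,0],[13,19],[19,20],[22,0],[35,1],[36,0]]
[[10,20],[11,10],[12,0],[13,19],[19,20],[22,0],[35,1],[36,0]]
[[9,19],[10,20],[11,19],[19,20],[22,0],[35,1],[36,0]]
[[9,19],[10,20],[11,19],[19,20],[22,0],[35,1],[36,0]]
[[9,19],[10,20],[11,19],[19,20],[22,0],[24,3],[36,0]]
[[9,19],[10,20],[11,19],[19,20],[22,0],[24,3],[36,0]]
[[9,19],[10,20],[11,19],[19,20],[22,19],[29,3],[36,0]]
[[9,19],[10,20],[11,19],[19,20],[22,19],[29,6],[36,0]]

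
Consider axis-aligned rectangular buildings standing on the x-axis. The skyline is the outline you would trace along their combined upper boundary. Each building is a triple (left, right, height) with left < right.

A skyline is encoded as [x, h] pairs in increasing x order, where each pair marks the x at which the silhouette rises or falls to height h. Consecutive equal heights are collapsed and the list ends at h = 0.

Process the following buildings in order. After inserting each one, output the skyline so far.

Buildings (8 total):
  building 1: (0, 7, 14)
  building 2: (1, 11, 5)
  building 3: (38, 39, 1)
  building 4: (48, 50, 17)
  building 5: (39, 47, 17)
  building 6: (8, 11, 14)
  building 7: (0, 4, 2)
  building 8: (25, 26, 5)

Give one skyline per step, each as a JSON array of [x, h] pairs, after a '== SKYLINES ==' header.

== SKYLINES ==
[[0,14],[7,0]]
[[0,14],[7,5],[11,0]]
[[0,14],[7,5],[11,0],[38,1],[39,0]]
[[0,14],[7,5],[11,0],[38,1],[39,0],[48,17],[50,0]]
[[0,14],[7,5],[11,0],[38,1],[39,17],[47,0],[48,17],[50,0]]
[[0,14],[7,5],[8,14],[11,0],[38,1],[39,17],[47,0],[48,17],[50,0]]
[[0,14],[7,5],[8,14],[11,0],[38,1],[39,17],[47,0],[48,17],[50,0]]
[[0,14],[7,5],[8,14],[11,0],[25,5],[26,0],[38,1],[39,17],[47,0],[48,17],[50,0]]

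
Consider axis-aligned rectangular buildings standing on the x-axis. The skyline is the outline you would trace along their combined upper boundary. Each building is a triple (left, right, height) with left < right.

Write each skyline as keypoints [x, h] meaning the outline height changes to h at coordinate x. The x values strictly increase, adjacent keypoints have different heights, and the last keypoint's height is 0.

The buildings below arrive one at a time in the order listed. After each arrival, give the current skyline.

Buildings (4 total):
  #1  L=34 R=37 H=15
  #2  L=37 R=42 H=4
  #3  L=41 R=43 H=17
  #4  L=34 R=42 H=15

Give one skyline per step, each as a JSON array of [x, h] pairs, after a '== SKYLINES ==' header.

== SKYLINES ==
[[34,15],[37,0]]
[[34,15],[37,4],[42,0]]
[[34,15],[37,4],[41,17],[43,0]]
[[34,15],[41,17],[43,0]]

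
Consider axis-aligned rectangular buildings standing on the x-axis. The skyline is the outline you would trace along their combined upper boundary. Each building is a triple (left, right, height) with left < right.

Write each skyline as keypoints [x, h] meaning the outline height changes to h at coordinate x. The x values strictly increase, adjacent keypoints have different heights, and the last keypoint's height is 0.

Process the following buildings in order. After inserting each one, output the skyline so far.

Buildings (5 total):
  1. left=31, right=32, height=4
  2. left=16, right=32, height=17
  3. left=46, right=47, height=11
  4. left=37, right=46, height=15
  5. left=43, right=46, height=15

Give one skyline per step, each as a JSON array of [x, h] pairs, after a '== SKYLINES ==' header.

== SKYLINES ==
[[31,4],[32,0]]
[[16,17],[32,0]]
[[16,17],[32,0],[46,11],[47,0]]
[[16,17],[32,0],[37,15],[46,11],[47,0]]
[[16,17],[32,0],[37,15],[46,11],[47,0]]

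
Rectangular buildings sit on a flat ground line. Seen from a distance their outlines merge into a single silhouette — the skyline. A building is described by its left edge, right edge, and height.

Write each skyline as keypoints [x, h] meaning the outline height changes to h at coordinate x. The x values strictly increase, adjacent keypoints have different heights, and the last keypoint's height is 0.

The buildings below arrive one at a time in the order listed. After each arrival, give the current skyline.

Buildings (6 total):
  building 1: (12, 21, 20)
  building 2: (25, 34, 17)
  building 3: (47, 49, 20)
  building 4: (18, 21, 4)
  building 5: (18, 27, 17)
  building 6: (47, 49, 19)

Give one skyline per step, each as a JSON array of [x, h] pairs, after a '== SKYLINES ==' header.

== SKYLINES ==
[[12,20],[21,0]]
[[12,20],[21,0],[25,17],[34,0]]
[[12,20],[21,0],[25,17],[34,0],[47,20],[49,0]]
[[12,20],[21,0],[25,17],[34,0],[47,20],[49,0]]
[[12,20],[21,17],[34,0],[47,20],[49,0]]
[[12,20],[21,17],[34,0],[47,20],[49,0]]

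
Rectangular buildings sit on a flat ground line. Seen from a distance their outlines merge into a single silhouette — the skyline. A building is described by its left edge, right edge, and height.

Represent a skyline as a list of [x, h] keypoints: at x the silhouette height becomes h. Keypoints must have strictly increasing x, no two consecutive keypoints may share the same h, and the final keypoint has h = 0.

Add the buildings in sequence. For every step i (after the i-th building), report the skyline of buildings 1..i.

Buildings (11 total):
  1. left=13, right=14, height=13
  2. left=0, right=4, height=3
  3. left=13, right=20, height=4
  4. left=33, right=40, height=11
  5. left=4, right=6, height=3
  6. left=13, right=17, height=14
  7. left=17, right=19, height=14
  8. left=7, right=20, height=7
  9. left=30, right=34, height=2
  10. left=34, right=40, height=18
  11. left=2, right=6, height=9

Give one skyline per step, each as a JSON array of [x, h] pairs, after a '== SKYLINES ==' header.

== SKYLINES ==
[[13,13],[14,0]]
[[0,3],[4,0],[13,13],[14,0]]
[[0,3],[4,0],[13,13],[14,4],[20,0]]
[[0,3],[4,0],[13,13],[14,4],[20,0],[33,11],[40,0]]
[[0,3],[6,0],[13,13],[14,4],[20,0],[33,11],[40,0]]
[[0,3],[6,0],[13,14],[17,4],[20,0],[33,11],[40,0]]
[[0,3],[6,0],[13,14],[19,4],[20,0],[33,11],[40,0]]
[[0,3],[6,0],[7,7],[13,14],[19,7],[20,0],[33,11],[40,0]]
[[0,3],[6,0],[7,7],[13,14],[19,7],[20,0],[30,2],[33,11],[40,0]]
[[0,3],[6,0],[7,7],[13,14],[19,7],[20,0],[30,2],[33,11],[34,18],[40,0]]
[[0,3],[2,9],[6,0],[7,7],[13,14],[19,7],[20,0],[30,2],[33,11],[34,18],[40,0]]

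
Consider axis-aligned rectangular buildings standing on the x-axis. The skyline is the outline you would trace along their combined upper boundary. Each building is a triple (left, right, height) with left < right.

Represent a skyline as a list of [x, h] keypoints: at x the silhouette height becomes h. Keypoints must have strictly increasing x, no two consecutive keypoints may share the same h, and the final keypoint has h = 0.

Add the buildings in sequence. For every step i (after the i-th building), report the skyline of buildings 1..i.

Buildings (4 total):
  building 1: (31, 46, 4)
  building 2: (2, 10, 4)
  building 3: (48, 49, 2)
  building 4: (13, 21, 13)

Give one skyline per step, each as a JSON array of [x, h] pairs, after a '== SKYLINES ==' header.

== SKYLINES ==
[[31,4],[46,0]]
[[2,4],[10,0],[31,4],[46,0]]
[[2,4],[10,0],[31,4],[46,0],[48,2],[49,0]]
[[2,4],[10,0],[13,13],[21,0],[31,4],[46,0],[48,2],[49,0]]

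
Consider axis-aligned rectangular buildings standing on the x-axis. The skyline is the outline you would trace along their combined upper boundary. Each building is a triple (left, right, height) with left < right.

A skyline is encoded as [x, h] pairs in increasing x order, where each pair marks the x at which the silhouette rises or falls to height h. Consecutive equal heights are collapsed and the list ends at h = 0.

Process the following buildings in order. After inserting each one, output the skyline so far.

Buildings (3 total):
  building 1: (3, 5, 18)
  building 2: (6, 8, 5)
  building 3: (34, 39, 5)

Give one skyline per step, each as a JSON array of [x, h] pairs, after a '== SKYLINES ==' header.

== SKYLINES ==
[[3,18],[5,0]]
[[3,18],[5,0],[6,5],[8,0]]
[[3,18],[5,0],[6,5],[8,0],[34,5],[39,0]]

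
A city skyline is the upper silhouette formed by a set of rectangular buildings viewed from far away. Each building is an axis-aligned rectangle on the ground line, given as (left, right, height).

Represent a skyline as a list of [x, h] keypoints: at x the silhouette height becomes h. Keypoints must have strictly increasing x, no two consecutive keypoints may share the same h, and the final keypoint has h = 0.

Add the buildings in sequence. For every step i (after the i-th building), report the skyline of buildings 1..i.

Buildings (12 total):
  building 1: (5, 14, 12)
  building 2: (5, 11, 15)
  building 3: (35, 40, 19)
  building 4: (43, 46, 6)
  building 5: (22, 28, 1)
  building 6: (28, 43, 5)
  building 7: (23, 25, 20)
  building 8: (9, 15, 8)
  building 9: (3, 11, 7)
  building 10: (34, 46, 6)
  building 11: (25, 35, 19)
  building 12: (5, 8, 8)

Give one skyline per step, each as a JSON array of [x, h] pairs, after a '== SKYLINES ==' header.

== SKYLINES ==
[[5,12],[14,0]]
[[5,15],[11,12],[14,0]]
[[5,15],[11,12],[14,0],[35,19],[40,0]]
[[5,15],[11,12],[14,0],[35,19],[40,0],[43,6],[46,0]]
[[5,15],[11,12],[14,0],[22,1],[28,0],[35,19],[40,0],[43,6],[46,0]]
[[5,15],[11,12],[14,0],[22,1],[28,5],[35,19],[40,5],[43,6],[46,0]]
[[5,15],[11,12],[14,0],[22,1],[23,20],[25,1],[28,5],[35,19],[40,5],[43,6],[46,0]]
[[5,15],[11,12],[14,8],[15,0],[22,1],[23,20],[25,1],[28,5],[35,19],[40,5],[43,6],[46,0]]
[[3,7],[5,15],[11,12],[14,8],[15,0],[22,1],[23,20],[25,1],[28,5],[35,19],[40,5],[43,6],[46,0]]
[[3,7],[5,15],[11,12],[14,8],[15,0],[22,1],[23,20],[25,1],[28,5],[34,6],[35,19],[40,6],[46,0]]
[[3,7],[5,15],[11,12],[14,8],[15,0],[22,1],[23,20],[25,19],[40,6],[46,0]]
[[3,7],[5,15],[11,12],[14,8],[15,0],[22,1],[23,20],[25,19],[40,6],[46,0]]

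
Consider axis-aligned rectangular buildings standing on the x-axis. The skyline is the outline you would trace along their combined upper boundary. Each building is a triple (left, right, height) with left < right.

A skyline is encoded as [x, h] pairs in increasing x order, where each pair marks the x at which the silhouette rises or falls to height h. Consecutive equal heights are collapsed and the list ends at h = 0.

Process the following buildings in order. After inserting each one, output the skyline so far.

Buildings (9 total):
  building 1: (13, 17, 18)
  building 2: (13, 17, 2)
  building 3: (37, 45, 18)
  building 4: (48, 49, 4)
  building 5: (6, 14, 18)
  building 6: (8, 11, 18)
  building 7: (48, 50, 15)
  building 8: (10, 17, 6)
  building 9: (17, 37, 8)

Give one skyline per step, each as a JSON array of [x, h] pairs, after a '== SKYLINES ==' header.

== SKYLINES ==
[[13,18],[17,0]]
[[13,18],[17,0]]
[[13,18],[17,0],[37,18],[45,0]]
[[13,18],[17,0],[37,18],[45,0],[48,4],[49,0]]
[[6,18],[17,0],[37,18],[45,0],[48,4],[49,0]]
[[6,18],[17,0],[37,18],[45,0],[48,4],[49,0]]
[[6,18],[17,0],[37,18],[45,0],[48,15],[50,0]]
[[6,18],[17,0],[37,18],[45,0],[48,15],[50,0]]
[[6,18],[17,8],[37,18],[45,0],[48,15],[50,0]]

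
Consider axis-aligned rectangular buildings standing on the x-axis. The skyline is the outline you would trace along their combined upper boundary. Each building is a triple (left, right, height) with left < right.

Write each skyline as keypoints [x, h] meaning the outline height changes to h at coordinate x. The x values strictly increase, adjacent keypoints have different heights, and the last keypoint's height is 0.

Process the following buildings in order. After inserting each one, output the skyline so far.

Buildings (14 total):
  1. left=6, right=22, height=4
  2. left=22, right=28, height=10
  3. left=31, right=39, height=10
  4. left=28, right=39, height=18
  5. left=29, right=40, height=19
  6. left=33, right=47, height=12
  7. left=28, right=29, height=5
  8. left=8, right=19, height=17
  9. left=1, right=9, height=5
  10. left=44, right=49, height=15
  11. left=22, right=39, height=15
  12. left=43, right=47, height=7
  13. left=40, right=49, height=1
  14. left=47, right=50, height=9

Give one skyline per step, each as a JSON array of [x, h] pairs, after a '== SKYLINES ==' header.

== SKYLINES ==
[[6,4],[22,0]]
[[6,4],[22,10],[28,0]]
[[6,4],[22,10],[28,0],[31,10],[39,0]]
[[6,4],[22,10],[28,18],[39,0]]
[[6,4],[22,10],[28,18],[29,19],[40,0]]
[[6,4],[22,10],[28,18],[29,19],[40,12],[47,0]]
[[6,4],[22,10],[28,18],[29,19],[40,12],[47,0]]
[[6,4],[8,17],[19,4],[22,10],[28,18],[29,19],[40,12],[47,0]]
[[1,5],[8,17],[19,4],[22,10],[28,18],[29,19],[40,12],[47,0]]
[[1,5],[8,17],[19,4],[22,10],[28,18],[29,19],[40,12],[44,15],[49,0]]
[[1,5],[8,17],[19,4],[22,15],[28,18],[29,19],[40,12],[44,15],[49,0]]
[[1,5],[8,17],[19,4],[22,15],[28,18],[29,19],[40,12],[44,15],[49,0]]
[[1,5],[8,17],[19,4],[22,15],[28,18],[29,19],[40,12],[44,15],[49,0]]
[[1,5],[8,17],[19,4],[22,15],[28,18],[29,19],[40,12],[44,15],[49,9],[50,0]]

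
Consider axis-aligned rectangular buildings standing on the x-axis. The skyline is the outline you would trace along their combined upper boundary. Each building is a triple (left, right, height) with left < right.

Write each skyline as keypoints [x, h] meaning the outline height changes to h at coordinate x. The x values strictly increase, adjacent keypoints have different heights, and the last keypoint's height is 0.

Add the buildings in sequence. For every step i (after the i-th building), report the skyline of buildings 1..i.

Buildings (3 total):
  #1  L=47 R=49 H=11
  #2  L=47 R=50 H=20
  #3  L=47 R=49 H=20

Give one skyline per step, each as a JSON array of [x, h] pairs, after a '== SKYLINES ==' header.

== SKYLINES ==
[[47,11],[49,0]]
[[47,20],[50,0]]
[[47,20],[50,0]]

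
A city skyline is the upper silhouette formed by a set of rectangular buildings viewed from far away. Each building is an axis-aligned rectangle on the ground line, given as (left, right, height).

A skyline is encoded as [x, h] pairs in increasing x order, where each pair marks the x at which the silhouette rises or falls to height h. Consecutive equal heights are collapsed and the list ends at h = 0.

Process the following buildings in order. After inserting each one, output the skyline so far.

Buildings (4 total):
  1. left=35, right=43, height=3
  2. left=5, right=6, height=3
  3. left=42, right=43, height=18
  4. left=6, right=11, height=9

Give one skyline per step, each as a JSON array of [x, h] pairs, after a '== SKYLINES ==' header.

== SKYLINES ==
[[35,3],[43,0]]
[[5,3],[6,0],[35,3],[43,0]]
[[5,3],[6,0],[35,3],[42,18],[43,0]]
[[5,3],[6,9],[11,0],[35,3],[42,18],[43,0]]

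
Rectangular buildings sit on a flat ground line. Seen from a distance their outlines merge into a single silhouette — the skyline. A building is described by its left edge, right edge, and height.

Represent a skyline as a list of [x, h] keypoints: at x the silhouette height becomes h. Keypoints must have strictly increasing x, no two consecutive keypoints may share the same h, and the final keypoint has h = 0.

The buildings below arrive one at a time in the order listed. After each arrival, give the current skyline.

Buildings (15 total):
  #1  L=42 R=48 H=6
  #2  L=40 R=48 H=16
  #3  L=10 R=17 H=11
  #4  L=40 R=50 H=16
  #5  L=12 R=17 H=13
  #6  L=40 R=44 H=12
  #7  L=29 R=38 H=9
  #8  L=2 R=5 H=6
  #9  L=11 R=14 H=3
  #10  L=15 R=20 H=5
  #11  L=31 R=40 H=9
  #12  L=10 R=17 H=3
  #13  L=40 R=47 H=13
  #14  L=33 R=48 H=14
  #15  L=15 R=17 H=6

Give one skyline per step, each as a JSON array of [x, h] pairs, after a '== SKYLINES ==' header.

== SKYLINES ==
[[42,6],[48,0]]
[[40,16],[48,0]]
[[10,11],[17,0],[40,16],[48,0]]
[[10,11],[17,0],[40,16],[50,0]]
[[10,11],[12,13],[17,0],[40,16],[50,0]]
[[10,11],[12,13],[17,0],[40,16],[50,0]]
[[10,11],[12,13],[17,0],[29,9],[38,0],[40,16],[50,0]]
[[2,6],[5,0],[10,11],[12,13],[17,0],[29,9],[38,0],[40,16],[50,0]]
[[2,6],[5,0],[10,11],[12,13],[17,0],[29,9],[38,0],[40,16],[50,0]]
[[2,6],[5,0],[10,11],[12,13],[17,5],[20,0],[29,9],[38,0],[40,16],[50,0]]
[[2,6],[5,0],[10,11],[12,13],[17,5],[20,0],[29,9],[40,16],[50,0]]
[[2,6],[5,0],[10,11],[12,13],[17,5],[20,0],[29,9],[40,16],[50,0]]
[[2,6],[5,0],[10,11],[12,13],[17,5],[20,0],[29,9],[40,16],[50,0]]
[[2,6],[5,0],[10,11],[12,13],[17,5],[20,0],[29,9],[33,14],[40,16],[50,0]]
[[2,6],[5,0],[10,11],[12,13],[17,5],[20,0],[29,9],[33,14],[40,16],[50,0]]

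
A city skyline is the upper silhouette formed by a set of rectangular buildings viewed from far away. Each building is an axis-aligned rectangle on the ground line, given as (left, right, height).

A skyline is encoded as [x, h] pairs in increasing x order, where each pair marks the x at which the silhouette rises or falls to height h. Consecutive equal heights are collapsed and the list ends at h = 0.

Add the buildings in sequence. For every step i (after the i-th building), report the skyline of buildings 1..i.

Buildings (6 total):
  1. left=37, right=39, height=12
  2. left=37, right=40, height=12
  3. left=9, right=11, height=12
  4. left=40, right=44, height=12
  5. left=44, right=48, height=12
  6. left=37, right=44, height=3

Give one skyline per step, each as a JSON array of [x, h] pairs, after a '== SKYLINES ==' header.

== SKYLINES ==
[[37,12],[39,0]]
[[37,12],[40,0]]
[[9,12],[11,0],[37,12],[40,0]]
[[9,12],[11,0],[37,12],[44,0]]
[[9,12],[11,0],[37,12],[48,0]]
[[9,12],[11,0],[37,12],[48,0]]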